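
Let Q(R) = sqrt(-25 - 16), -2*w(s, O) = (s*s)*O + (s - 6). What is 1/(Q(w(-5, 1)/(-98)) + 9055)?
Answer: 9055/81993066 - I*sqrt(41)/81993066 ≈ 0.00011044 - 7.8094e-8*I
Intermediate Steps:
w(s, O) = 3 - s/2 - O*s**2/2 (w(s, O) = -((s*s)*O + (s - 6))/2 = -(s**2*O + (-6 + s))/2 = -(O*s**2 + (-6 + s))/2 = -(-6 + s + O*s**2)/2 = 3 - s/2 - O*s**2/2)
Q(R) = I*sqrt(41) (Q(R) = sqrt(-41) = I*sqrt(41))
1/(Q(w(-5, 1)/(-98)) + 9055) = 1/(I*sqrt(41) + 9055) = 1/(9055 + I*sqrt(41))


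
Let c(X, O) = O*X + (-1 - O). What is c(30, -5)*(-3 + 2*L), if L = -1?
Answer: 730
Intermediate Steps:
c(X, O) = -1 - O + O*X
c(30, -5)*(-3 + 2*L) = (-1 - 1*(-5) - 5*30)*(-3 + 2*(-1)) = (-1 + 5 - 150)*(-3 - 2) = -146*(-5) = 730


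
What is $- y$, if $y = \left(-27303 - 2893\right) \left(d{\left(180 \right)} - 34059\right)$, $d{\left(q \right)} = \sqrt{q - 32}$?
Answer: $-1028445564 + 60392 \sqrt{37} \approx -1.0281 \cdot 10^{9}$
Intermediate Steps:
$d{\left(q \right)} = \sqrt{-32 + q}$
$y = 1028445564 - 60392 \sqrt{37}$ ($y = \left(-27303 - 2893\right) \left(\sqrt{-32 + 180} - 34059\right) = - 30196 \left(\sqrt{148} - 34059\right) = - 30196 \left(2 \sqrt{37} - 34059\right) = - 30196 \left(-34059 + 2 \sqrt{37}\right) = 1028445564 - 60392 \sqrt{37} \approx 1.0281 \cdot 10^{9}$)
$- y = - (1028445564 - 60392 \sqrt{37}) = -1028445564 + 60392 \sqrt{37}$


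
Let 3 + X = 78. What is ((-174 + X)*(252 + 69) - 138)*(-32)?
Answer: 1021344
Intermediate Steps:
X = 75 (X = -3 + 78 = 75)
((-174 + X)*(252 + 69) - 138)*(-32) = ((-174 + 75)*(252 + 69) - 138)*(-32) = (-99*321 - 138)*(-32) = (-31779 - 138)*(-32) = -31917*(-32) = 1021344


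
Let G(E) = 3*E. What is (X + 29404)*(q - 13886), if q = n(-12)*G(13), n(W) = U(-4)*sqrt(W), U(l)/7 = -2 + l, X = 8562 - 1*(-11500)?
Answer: -686884876 - 162050616*I*sqrt(3) ≈ -6.8688e+8 - 2.8068e+8*I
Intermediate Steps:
X = 20062 (X = 8562 + 11500 = 20062)
U(l) = -14 + 7*l (U(l) = 7*(-2 + l) = -14 + 7*l)
n(W) = -42*sqrt(W) (n(W) = (-14 + 7*(-4))*sqrt(W) = (-14 - 28)*sqrt(W) = -42*sqrt(W))
q = -3276*I*sqrt(3) (q = (-84*I*sqrt(3))*(3*13) = -84*I*sqrt(3)*39 = -3276*I*sqrt(3) ≈ -5674.2*I)
(X + 29404)*(q - 13886) = (20062 + 29404)*(-3276*I*sqrt(3) - 13886) = 49466*(-13886 - 3276*I*sqrt(3)) = -686884876 - 162050616*I*sqrt(3)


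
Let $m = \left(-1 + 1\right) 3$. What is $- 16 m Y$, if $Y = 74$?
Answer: $0$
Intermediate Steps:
$m = 0$ ($m = 0 \cdot 3 = 0$)
$- 16 m Y = \left(-16\right) 0 \cdot 74 = 0 \cdot 74 = 0$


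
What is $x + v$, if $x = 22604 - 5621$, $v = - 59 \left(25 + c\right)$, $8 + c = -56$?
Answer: $19284$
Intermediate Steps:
$c = -64$ ($c = -8 - 56 = -64$)
$v = 2301$ ($v = - 59 \left(25 - 64\right) = \left(-59\right) \left(-39\right) = 2301$)
$x = 16983$ ($x = 22604 - 5621 = 16983$)
$x + v = 16983 + 2301 = 19284$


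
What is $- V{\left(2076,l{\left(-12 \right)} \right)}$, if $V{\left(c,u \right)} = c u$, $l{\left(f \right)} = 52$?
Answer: $-107952$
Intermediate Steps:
$- V{\left(2076,l{\left(-12 \right)} \right)} = - 2076 \cdot 52 = \left(-1\right) 107952 = -107952$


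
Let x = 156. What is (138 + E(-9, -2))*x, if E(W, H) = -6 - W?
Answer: 21996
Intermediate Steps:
(138 + E(-9, -2))*x = (138 + (-6 - 1*(-9)))*156 = (138 + (-6 + 9))*156 = (138 + 3)*156 = 141*156 = 21996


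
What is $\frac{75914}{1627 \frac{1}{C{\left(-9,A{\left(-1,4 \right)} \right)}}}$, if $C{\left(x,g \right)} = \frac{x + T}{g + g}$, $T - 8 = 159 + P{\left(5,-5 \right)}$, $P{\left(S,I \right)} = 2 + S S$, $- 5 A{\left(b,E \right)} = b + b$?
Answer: $\frac{35110225}{3254} \approx 10790.0$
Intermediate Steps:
$A{\left(b,E \right)} = - \frac{2 b}{5}$ ($A{\left(b,E \right)} = - \frac{b + b}{5} = - \frac{2 b}{5}$)
$P{\left(S,I \right)} = 2 + S^{2}$
$T = 194$ ($T = 8 + \left(159 + \left(2 + 5^{2}\right)\right) = 8 + \left(159 + \left(2 + 25\right)\right) = 8 + \left(159 + 27\right) = 8 + 186 = 194$)
$C{\left(x,g \right)} = \frac{194 + x}{2 g}$ ($C{\left(x,g \right)} = \frac{x + 194}{g + g} = \frac{194 + x}{2 g}$)
$\frac{75914}{1627 \frac{1}{C{\left(-9,A{\left(-1,4 \right)} \right)}}} = \frac{75914}{1627 \frac{1}{\frac{1}{2} \frac{1}{\left(- \frac{2}{5}\right) \left(-1\right)} \left(194 - 9\right)}} = \frac{75914}{1627 \frac{1}{\frac{1}{2} \frac{1}{\frac{2}{5}} \cdot 185}} = \frac{75914}{1627 \frac{1}{\frac{1}{2} \cdot \frac{5}{2} \cdot 185}} = \frac{75914}{1627 \frac{1}{\frac{925}{4}}} = \frac{75914}{1627 \cdot \frac{4}{925}} = \frac{75914}{\frac{6508}{925}} = 75914 \cdot \frac{925}{6508} = \frac{35110225}{3254}$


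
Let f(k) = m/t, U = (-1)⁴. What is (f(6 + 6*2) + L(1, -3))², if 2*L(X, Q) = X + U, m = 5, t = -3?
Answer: 4/9 ≈ 0.44444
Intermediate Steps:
U = 1
f(k) = -5/3 (f(k) = 5/(-3) = 5*(-⅓) = -5/3)
L(X, Q) = ½ + X/2 (L(X, Q) = (X + 1)/2 = (1 + X)/2 = ½ + X/2)
(f(6 + 6*2) + L(1, -3))² = (-5/3 + (½ + (½)*1))² = (-5/3 + (½ + ½))² = (-5/3 + 1)² = (-⅔)² = 4/9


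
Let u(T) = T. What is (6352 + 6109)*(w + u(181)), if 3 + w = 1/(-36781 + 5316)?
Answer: 69791182509/31465 ≈ 2.2181e+6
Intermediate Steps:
w = -94396/31465 (w = -3 + 1/(-36781 + 5316) = -3 + 1/(-31465) = -3 - 1/31465 = -94396/31465 ≈ -3.0000)
(6352 + 6109)*(w + u(181)) = (6352 + 6109)*(-94396/31465 + 181) = 12461*(5600769/31465) = 69791182509/31465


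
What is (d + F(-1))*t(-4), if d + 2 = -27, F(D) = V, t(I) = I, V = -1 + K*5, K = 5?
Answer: 20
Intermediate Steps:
V = 24 (V = -1 + 5*5 = -1 + 25 = 24)
F(D) = 24
d = -29 (d = -2 - 27 = -29)
(d + F(-1))*t(-4) = (-29 + 24)*(-4) = -5*(-4) = 20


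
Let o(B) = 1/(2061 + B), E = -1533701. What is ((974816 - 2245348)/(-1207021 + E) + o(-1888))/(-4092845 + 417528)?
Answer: -111271379/871316416742601 ≈ -1.2770e-7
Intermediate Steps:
((974816 - 2245348)/(-1207021 + E) + o(-1888))/(-4092845 + 417528) = ((974816 - 2245348)/(-1207021 - 1533701) + 1/(2061 - 1888))/(-4092845 + 417528) = (-1270532/(-2740722) + 1/173)/(-3675317) = (-1270532*(-1/2740722) + 1/173)*(-1/3675317) = (635266/1370361 + 1/173)*(-1/3675317) = (111271379/237072453)*(-1/3675317) = -111271379/871316416742601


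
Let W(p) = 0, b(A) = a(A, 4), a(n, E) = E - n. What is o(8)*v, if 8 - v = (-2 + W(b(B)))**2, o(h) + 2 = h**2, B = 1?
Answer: 248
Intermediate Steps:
o(h) = -2 + h**2
b(A) = 4 - A
v = 4 (v = 8 - (-2 + 0)**2 = 8 - 1*(-2)**2 = 8 - 1*4 = 8 - 4 = 4)
o(8)*v = (-2 + 8**2)*4 = (-2 + 64)*4 = 62*4 = 248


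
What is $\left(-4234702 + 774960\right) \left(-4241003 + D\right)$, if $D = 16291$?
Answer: $14616413544304$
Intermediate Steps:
$\left(-4234702 + 774960\right) \left(-4241003 + D\right) = \left(-4234702 + 774960\right) \left(-4241003 + 16291\right) = \left(-3459742\right) \left(-4224712\right) = 14616413544304$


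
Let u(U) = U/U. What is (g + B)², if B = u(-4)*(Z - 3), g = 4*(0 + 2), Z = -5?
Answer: 0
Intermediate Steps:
g = 8 (g = 4*2 = 8)
u(U) = 1
B = -8 (B = 1*(-5 - 3) = 1*(-8) = -8)
(g + B)² = (8 - 8)² = 0² = 0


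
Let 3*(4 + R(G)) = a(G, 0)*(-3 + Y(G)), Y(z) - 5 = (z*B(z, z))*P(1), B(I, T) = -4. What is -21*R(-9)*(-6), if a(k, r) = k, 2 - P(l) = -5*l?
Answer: -96516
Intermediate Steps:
P(l) = 2 + 5*l (P(l) = 2 - (-5)*l = 2 + 5*l)
Y(z) = 5 - 28*z (Y(z) = 5 + (z*(-4))*(2 + 5*1) = 5 + (-4*z)*(2 + 5) = 5 - 4*z*7 = 5 - 28*z)
R(G) = -4 + G*(2 - 28*G)/3 (R(G) = -4 + (G*(-3 + (5 - 28*G)))/3 = -4 + (G*(2 - 28*G))/3 = -4 + G*(2 - 28*G)/3)
-21*R(-9)*(-6) = -21*(-4 - 28/3*(-9)**2 + (2/3)*(-9))*(-6) = -21*(-4 - 28/3*81 - 6)*(-6) = -21*(-4 - 756 - 6)*(-6) = -21*(-766)*(-6) = -(-16086)*(-6) = -1*96516 = -96516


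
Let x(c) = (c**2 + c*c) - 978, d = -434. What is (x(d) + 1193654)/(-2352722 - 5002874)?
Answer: -392347/1838899 ≈ -0.21336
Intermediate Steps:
x(c) = -978 + 2*c**2 (x(c) = (c**2 + c**2) - 978 = 2*c**2 - 978 = -978 + 2*c**2)
(x(d) + 1193654)/(-2352722 - 5002874) = ((-978 + 2*(-434)**2) + 1193654)/(-2352722 - 5002874) = ((-978 + 2*188356) + 1193654)/(-7355596) = ((-978 + 376712) + 1193654)*(-1/7355596) = (375734 + 1193654)*(-1/7355596) = 1569388*(-1/7355596) = -392347/1838899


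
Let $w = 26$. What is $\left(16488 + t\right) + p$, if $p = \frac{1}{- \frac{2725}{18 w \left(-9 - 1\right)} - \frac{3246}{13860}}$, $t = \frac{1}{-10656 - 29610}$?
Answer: $\frac{83287551721963}{5050524114} \approx 16491.0$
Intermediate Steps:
$t = - \frac{1}{40266}$ ($t = \frac{1}{-40266} = - \frac{1}{40266} \approx -2.4835 \cdot 10^{-5}$)
$p = \frac{360360}{125429}$ ($p = \frac{1}{- \frac{2725}{18 \cdot 26 \left(-9 - 1\right)} - \frac{3246}{13860}} = \frac{1}{- \frac{2725}{468 \left(-9 - 1\right)} - \frac{541}{2310}} = \frac{1}{- \frac{2725}{468 \left(-10\right)} - \frac{541}{2310}} = \frac{1}{- \frac{2725}{-4680} - \frac{541}{2310}} = \frac{1}{\left(-2725\right) \left(- \frac{1}{4680}\right) - \frac{541}{2310}} = \frac{1}{\frac{545}{936} - \frac{541}{2310}} = \frac{1}{\frac{125429}{360360}} = \frac{360360}{125429} \approx 2.873$)
$\left(16488 + t\right) + p = \left(16488 - \frac{1}{40266}\right) + \frac{360360}{125429} = \frac{663905807}{40266} + \frac{360360}{125429} = \frac{83287551721963}{5050524114}$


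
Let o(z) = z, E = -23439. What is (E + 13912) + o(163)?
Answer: -9364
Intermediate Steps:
(E + 13912) + o(163) = (-23439 + 13912) + 163 = -9527 + 163 = -9364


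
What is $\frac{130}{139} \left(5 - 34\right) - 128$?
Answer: $- \frac{21562}{139} \approx -155.12$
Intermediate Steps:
$\frac{130}{139} \left(5 - 34\right) - 128 = 130 \cdot \frac{1}{139} \left(-29\right) - 128 = \frac{130}{139} \left(-29\right) - 128 = - \frac{3770}{139} - 128 = - \frac{21562}{139}$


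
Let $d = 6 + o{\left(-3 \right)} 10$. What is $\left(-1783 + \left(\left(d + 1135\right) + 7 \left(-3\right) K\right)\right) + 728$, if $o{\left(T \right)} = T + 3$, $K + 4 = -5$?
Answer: $275$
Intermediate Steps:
$K = -9$ ($K = -4 - 5 = -9$)
$o{\left(T \right)} = 3 + T$
$d = 6$ ($d = 6 + \left(3 - 3\right) 10 = 6 + 0 \cdot 10 = 6 + 0 = 6$)
$\left(-1783 + \left(\left(d + 1135\right) + 7 \left(-3\right) K\right)\right) + 728 = \left(-1783 + \left(\left(6 + 1135\right) + 7 \left(-3\right) \left(-9\right)\right)\right) + 728 = \left(-1783 + \left(1141 - -189\right)\right) + 728 = \left(-1783 + \left(1141 + 189\right)\right) + 728 = \left(-1783 + 1330\right) + 728 = -453 + 728 = 275$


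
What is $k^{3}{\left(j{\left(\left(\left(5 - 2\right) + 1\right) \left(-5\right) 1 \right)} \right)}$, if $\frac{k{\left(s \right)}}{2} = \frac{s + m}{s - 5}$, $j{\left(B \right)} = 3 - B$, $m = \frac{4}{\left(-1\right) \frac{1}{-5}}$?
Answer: $\frac{79507}{729} \approx 109.06$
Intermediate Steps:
$m = 20$ ($m = \frac{4}{\left(-1\right) \left(- \frac{1}{5}\right)} = 4 \frac{1}{\frac{1}{5}} = 4 \cdot 5 = 20$)
$k{\left(s \right)} = \frac{2 \left(20 + s\right)}{-5 + s}$ ($k{\left(s \right)} = 2 \frac{s + 20}{s - 5} = 2 \frac{20 + s}{-5 + s} = \frac{2 \left(20 + s\right)}{-5 + s}$)
$k^{3}{\left(j{\left(\left(\left(5 - 2\right) + 1\right) \left(-5\right) 1 \right)} \right)} = \left(\frac{2 \left(20 - \left(-3 + \left(\left(5 - 2\right) + 1\right) \left(-5\right) 1\right)\right)}{-5 - \left(-3 + \left(\left(5 - 2\right) + 1\right) \left(-5\right) 1\right)}\right)^{3} = \left(\frac{2 \left(20 - \left(-3 + \left(3 + 1\right) \left(-5\right) 1\right)\right)}{-5 - \left(-3 + \left(3 + 1\right) \left(-5\right) 1\right)}\right)^{3} = \left(\frac{2 \left(20 - \left(-3 + 4 \left(-5\right) 1\right)\right)}{-5 - \left(-3 + 4 \left(-5\right) 1\right)}\right)^{3} = \left(\frac{2 \left(20 - \left(-3 - 20\right)\right)}{-5 - \left(-3 - 20\right)}\right)^{3} = \left(\frac{2 \left(20 + \left(3 - -20\right)\right)}{-5 + \left(3 - -20\right)}\right)^{3} = \left(\frac{2 \left(20 + \left(3 + 20\right)\right)}{-5 + \left(3 + 20\right)}\right)^{3} = \left(\frac{2 \left(20 + 23\right)}{-5 + 23}\right)^{3} = \left(2 \cdot \frac{1}{18} \cdot 43\right)^{3} = \left(\frac{43}{9}\right)^{3} = \frac{79507}{729}$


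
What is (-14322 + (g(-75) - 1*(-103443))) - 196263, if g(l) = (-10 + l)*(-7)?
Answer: -106547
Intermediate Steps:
g(l) = 70 - 7*l
(-14322 + (g(-75) - 1*(-103443))) - 196263 = (-14322 + ((70 - 7*(-75)) - 1*(-103443))) - 196263 = (-14322 + ((70 + 525) + 103443)) - 196263 = (-14322 + (595 + 103443)) - 196263 = (-14322 + 104038) - 196263 = 89716 - 196263 = -106547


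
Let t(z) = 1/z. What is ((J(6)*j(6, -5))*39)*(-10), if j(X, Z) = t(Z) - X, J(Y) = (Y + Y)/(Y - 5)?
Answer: 29016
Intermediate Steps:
J(Y) = 2*Y/(-5 + Y) (J(Y) = (2*Y)/(-5 + Y) = 2*Y/(-5 + Y))
j(X, Z) = 1/Z - X
((J(6)*j(6, -5))*39)*(-10) = (((2*6/(-5 + 6))*(1/(-5) - 1*6))*39)*(-10) = (((2*6/1)*(-⅕ - 6))*39)*(-10) = (((2*6*1)*(-31/5))*39)*(-10) = ((12*(-31/5))*39)*(-10) = -372/5*39*(-10) = -14508/5*(-10) = 29016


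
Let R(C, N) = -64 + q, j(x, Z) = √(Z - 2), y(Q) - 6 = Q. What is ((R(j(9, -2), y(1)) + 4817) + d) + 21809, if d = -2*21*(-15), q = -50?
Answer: 27142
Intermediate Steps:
y(Q) = 6 + Q
j(x, Z) = √(-2 + Z)
R(C, N) = -114 (R(C, N) = -64 - 50 = -114)
d = 630 (d = -42*(-15) = 630)
((R(j(9, -2), y(1)) + 4817) + d) + 21809 = ((-114 + 4817) + 630) + 21809 = (4703 + 630) + 21809 = 5333 + 21809 = 27142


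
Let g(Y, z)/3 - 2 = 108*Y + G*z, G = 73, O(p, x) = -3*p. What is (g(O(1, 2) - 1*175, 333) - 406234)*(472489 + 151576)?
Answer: -243992565245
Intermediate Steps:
g(Y, z) = 6 + 219*z + 324*Y (g(Y, z) = 6 + 3*(108*Y + 73*z) = 6 + 3*(73*z + 108*Y) = 6 + (219*z + 324*Y) = 6 + 219*z + 324*Y)
(g(O(1, 2) - 1*175, 333) - 406234)*(472489 + 151576) = ((6 + 219*333 + 324*(-3*1 - 1*175)) - 406234)*(472489 + 151576) = ((6 + 72927 + 324*(-3 - 175)) - 406234)*624065 = ((6 + 72927 + 324*(-178)) - 406234)*624065 = ((6 + 72927 - 57672) - 406234)*624065 = (15261 - 406234)*624065 = -390973*624065 = -243992565245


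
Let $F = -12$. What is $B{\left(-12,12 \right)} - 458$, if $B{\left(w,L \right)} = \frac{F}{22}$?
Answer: $- \frac{5044}{11} \approx -458.55$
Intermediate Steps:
$B{\left(w,L \right)} = - \frac{6}{11}$ ($B{\left(w,L \right)} = - \frac{12}{22} = \left(-12\right) \frac{1}{22} = - \frac{6}{11}$)
$B{\left(-12,12 \right)} - 458 = - \frac{6}{11} - 458 = - \frac{5044}{11}$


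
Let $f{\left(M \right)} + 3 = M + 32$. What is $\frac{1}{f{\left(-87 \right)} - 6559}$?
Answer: $- \frac{1}{6617} \approx -0.00015113$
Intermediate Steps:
$f{\left(M \right)} = 29 + M$ ($f{\left(M \right)} = -3 + \left(M + 32\right) = -3 + \left(32 + M\right) = 29 + M$)
$\frac{1}{f{\left(-87 \right)} - 6559} = \frac{1}{\left(29 - 87\right) - 6559} = \frac{1}{-58 - 6559} = \frac{1}{-6617} = - \frac{1}{6617}$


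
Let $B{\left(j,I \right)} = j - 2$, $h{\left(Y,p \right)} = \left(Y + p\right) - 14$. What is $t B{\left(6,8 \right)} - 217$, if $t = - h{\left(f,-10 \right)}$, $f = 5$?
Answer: $-141$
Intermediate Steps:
$h{\left(Y,p \right)} = -14 + Y + p$
$t = 19$ ($t = - (-14 + 5 - 10) = \left(-1\right) \left(-19\right) = 19$)
$B{\left(j,I \right)} = -2 + j$
$t B{\left(6,8 \right)} - 217 = 19 \left(-2 + 6\right) - 217 = 19 \cdot 4 - 217 = 76 - 217 = -141$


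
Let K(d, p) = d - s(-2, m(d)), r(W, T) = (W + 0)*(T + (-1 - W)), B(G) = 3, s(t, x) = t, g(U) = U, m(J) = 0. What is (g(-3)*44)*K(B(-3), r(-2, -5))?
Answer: -660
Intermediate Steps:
r(W, T) = W*(-1 + T - W)
K(d, p) = 2 + d (K(d, p) = d - 1*(-2) = d + 2 = 2 + d)
(g(-3)*44)*K(B(-3), r(-2, -5)) = (-3*44)*(2 + 3) = -132*5 = -660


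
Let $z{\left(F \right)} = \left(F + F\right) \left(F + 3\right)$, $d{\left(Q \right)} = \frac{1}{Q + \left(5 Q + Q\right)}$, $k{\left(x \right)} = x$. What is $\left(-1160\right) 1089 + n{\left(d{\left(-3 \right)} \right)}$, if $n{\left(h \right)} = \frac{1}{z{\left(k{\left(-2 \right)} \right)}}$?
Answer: $- \frac{5052961}{4} \approx -1.2632 \cdot 10^{6}$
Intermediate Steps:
$d{\left(Q \right)} = \frac{1}{7 Q}$ ($d{\left(Q \right)} = \frac{1}{Q + 6 Q} = \frac{1}{7 Q}$)
$z{\left(F \right)} = 2 F \left(3 + F\right)$
$n{\left(h \right)} = - \frac{1}{4}$ ($n{\left(h \right)} = \frac{1}{2 \left(-2\right) \left(3 - 2\right)} = \frac{1}{2 \left(-2\right) 1} = \frac{1}{-4} = - \frac{1}{4}$)
$\left(-1160\right) 1089 + n{\left(d{\left(-3 \right)} \right)} = \left(-1160\right) 1089 - \frac{1}{4} = -1263240 - \frac{1}{4} = - \frac{5052961}{4}$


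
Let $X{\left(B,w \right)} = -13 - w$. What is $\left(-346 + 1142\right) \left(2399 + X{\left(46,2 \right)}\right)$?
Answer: $1897664$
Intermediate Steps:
$\left(-346 + 1142\right) \left(2399 + X{\left(46,2 \right)}\right) = \left(-346 + 1142\right) \left(2399 - 15\right) = 796 \left(2399 - 15\right) = 796 \cdot 2384 = 1897664$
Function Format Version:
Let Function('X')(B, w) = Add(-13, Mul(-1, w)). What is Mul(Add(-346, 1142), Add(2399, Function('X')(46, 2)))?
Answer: 1897664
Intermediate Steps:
Mul(Add(-346, 1142), Add(2399, Function('X')(46, 2))) = Mul(Add(-346, 1142), Add(2399, Add(-13, Mul(-1, 2)))) = Mul(796, Add(2399, Add(-13, -2))) = Mul(796, Add(2399, -15)) = Mul(796, 2384) = 1897664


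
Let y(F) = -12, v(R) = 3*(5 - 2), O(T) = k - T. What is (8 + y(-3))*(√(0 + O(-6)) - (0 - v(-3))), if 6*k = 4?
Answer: -36 - 8*√15/3 ≈ -46.328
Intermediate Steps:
k = ⅔ (k = (⅙)*4 = ⅔ ≈ 0.66667)
O(T) = ⅔ - T
v(R) = 9 (v(R) = 3*3 = 9)
(8 + y(-3))*(√(0 + O(-6)) - (0 - v(-3))) = (8 - 12)*(√(0 + (⅔ - 1*(-6))) - (0 - 1*9)) = -4*(√(0 + (⅔ + 6)) - (0 - 9)) = -4*(√(0 + 20/3) - 1*(-9)) = -4*(√(20/3) + 9) = -4*(2*√15/3 + 9) = -4*(9 + 2*√15/3) = -36 - 8*√15/3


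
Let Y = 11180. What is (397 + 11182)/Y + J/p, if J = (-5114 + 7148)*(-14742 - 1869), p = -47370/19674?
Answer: 247719374514497/17653220 ≈ 1.4033e+7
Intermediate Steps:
p = -7895/3279 (p = -47370*1/19674 = -7895/3279 ≈ -2.4077)
J = -33786774 (J = 2034*(-16611) = -33786774)
(397 + 11182)/Y + J/p = (397 + 11182)/11180 - 33786774/(-7895/3279) = 11579*(1/11180) - 33786774*(-3279/7895) = 11579/11180 + 110786831946/7895 = 247719374514497/17653220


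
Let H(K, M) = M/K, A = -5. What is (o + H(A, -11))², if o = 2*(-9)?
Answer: 6241/25 ≈ 249.64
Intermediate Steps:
o = -18
(o + H(A, -11))² = (-18 - 11/(-5))² = (-18 - 11*(-⅕))² = (-18 + 11/5)² = (-79/5)² = 6241/25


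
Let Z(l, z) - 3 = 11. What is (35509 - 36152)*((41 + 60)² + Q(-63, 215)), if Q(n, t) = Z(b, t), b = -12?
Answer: -6568245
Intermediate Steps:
Z(l, z) = 14 (Z(l, z) = 3 + 11 = 14)
Q(n, t) = 14
(35509 - 36152)*((41 + 60)² + Q(-63, 215)) = (35509 - 36152)*((41 + 60)² + 14) = -643*(101² + 14) = -643*(10201 + 14) = -643*10215 = -6568245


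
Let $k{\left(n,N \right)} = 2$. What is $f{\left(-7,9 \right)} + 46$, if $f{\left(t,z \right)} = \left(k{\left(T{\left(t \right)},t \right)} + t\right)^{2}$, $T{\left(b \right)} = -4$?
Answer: $71$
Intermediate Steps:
$f{\left(t,z \right)} = \left(2 + t\right)^{2}$
$f{\left(-7,9 \right)} + 46 = \left(2 - 7\right)^{2} + 46 = \left(-5\right)^{2} + 46 = 25 + 46 = 71$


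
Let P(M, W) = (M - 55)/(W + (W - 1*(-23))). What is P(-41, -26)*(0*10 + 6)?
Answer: 576/29 ≈ 19.862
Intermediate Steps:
P(M, W) = (-55 + M)/(23 + 2*W) (P(M, W) = (-55 + M)/(W + (W + 23)) = (-55 + M)/(W + (23 + W)) = (-55 + M)/(23 + 2*W))
P(-41, -26)*(0*10 + 6) = ((-55 - 41)/(23 + 2*(-26)))*(0*10 + 6) = (-96/(23 - 52))*(0 + 6) = (-96/(-29))*6 = -1/29*(-96)*6 = (96/29)*6 = 576/29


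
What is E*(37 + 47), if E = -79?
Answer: -6636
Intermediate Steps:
E*(37 + 47) = -79*(37 + 47) = -79*84 = -6636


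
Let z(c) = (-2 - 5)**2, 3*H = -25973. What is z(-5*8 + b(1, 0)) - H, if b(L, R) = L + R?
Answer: 26120/3 ≈ 8706.7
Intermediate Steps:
H = -25973/3 (H = (1/3)*(-25973) = -25973/3 ≈ -8657.7)
z(c) = 49 (z(c) = (-7)**2 = 49)
z(-5*8 + b(1, 0)) - H = 49 - 1*(-25973/3) = 49 + 25973/3 = 26120/3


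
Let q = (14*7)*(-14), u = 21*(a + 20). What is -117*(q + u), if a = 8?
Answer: 91728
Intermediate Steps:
u = 588 (u = 21*(8 + 20) = 21*28 = 588)
q = -1372 (q = 98*(-14) = -1372)
-117*(q + u) = -117*(-1372 + 588) = -117*(-784) = 91728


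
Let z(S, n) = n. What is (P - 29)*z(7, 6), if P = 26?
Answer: -18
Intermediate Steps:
(P - 29)*z(7, 6) = (26 - 29)*6 = -3*6 = -18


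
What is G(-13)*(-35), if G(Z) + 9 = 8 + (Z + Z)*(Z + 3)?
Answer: -9065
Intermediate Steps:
G(Z) = -1 + 2*Z*(3 + Z) (G(Z) = -9 + (8 + (Z + Z)*(Z + 3)) = -9 + (8 + (2*Z)*(3 + Z)) = -9 + (8 + 2*Z*(3 + Z)) = -1 + 2*Z*(3 + Z))
G(-13)*(-35) = (-1 + 2*(-13)**2 + 6*(-13))*(-35) = (-1 + 2*169 - 78)*(-35) = (-1 + 338 - 78)*(-35) = 259*(-35) = -9065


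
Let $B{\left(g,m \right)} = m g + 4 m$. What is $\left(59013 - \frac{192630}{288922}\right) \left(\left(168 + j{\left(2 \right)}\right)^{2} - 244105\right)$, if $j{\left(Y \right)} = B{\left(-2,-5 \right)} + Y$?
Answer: $- \frac{1862750903046390}{144461} \approx -1.2894 \cdot 10^{10}$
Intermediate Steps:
$B{\left(g,m \right)} = 4 m + g m$ ($B{\left(g,m \right)} = g m + 4 m = 4 m + g m$)
$j{\left(Y \right)} = -10 + Y$ ($j{\left(Y \right)} = - 5 \left(4 - 2\right) + Y = \left(-5\right) 2 + Y = -10 + Y$)
$\left(59013 - \frac{192630}{288922}\right) \left(\left(168 + j{\left(2 \right)}\right)^{2} - 244105\right) = \left(59013 - \frac{192630}{288922}\right) \left(\left(168 + \left(-10 + 2\right)\right)^{2} - 244105\right) = \left(59013 - \frac{96315}{144461}\right) \left(\left(168 - 8\right)^{2} - 244105\right) = \left(59013 - \frac{96315}{144461}\right) \left(160^{2} - 244105\right) = \frac{8524980678 \left(25600 - 244105\right)}{144461} = \frac{8524980678}{144461} \left(-218505\right) = - \frac{1862750903046390}{144461}$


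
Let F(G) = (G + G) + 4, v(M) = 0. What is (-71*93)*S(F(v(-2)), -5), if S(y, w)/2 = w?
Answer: 66030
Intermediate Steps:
F(G) = 4 + 2*G (F(G) = 2*G + 4 = 4 + 2*G)
S(y, w) = 2*w
(-71*93)*S(F(v(-2)), -5) = (-71*93)*(2*(-5)) = -6603*(-10) = 66030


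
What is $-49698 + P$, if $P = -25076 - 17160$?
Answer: $-91934$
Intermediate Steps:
$P = -42236$
$-49698 + P = -49698 - 42236 = -91934$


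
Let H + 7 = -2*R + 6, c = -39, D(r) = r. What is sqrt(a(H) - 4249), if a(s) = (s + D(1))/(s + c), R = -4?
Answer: I*sqrt(16997)/2 ≈ 65.186*I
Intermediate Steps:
H = 7 (H = -7 + (-2*(-4) + 6) = -7 + (8 + 6) = -7 + 14 = 7)
a(s) = (1 + s)/(-39 + s) (a(s) = (s + 1)/(s - 39) = (1 + s)/(-39 + s))
sqrt(a(H) - 4249) = sqrt((1 + 7)/(-39 + 7) - 4249) = sqrt(8/(-32) - 4249) = sqrt(-1/32*8 - 4249) = sqrt(-1/4 - 4249) = sqrt(-16997/4) = I*sqrt(16997)/2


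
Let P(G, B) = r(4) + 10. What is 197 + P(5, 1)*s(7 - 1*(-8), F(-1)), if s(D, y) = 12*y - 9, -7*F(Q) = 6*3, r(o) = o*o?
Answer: -5875/7 ≈ -839.29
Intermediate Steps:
r(o) = o²
P(G, B) = 26 (P(G, B) = 4² + 10 = 16 + 10 = 26)
F(Q) = -18/7 (F(Q) = -6*3/7 = -⅐*18 = -18/7)
s(D, y) = -9 + 12*y
197 + P(5, 1)*s(7 - 1*(-8), F(-1)) = 197 + 26*(-9 + 12*(-18/7)) = 197 + 26*(-9 - 216/7) = 197 + 26*(-279/7) = 197 - 7254/7 = -5875/7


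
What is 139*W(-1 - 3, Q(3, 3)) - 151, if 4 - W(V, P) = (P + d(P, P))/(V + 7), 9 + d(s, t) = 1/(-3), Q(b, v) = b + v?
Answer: 5035/9 ≈ 559.44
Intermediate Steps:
d(s, t) = -28/3 (d(s, t) = -9 + 1/(-3) = -9 - 1/3 = -28/3)
W(V, P) = 4 - (-28/3 + P)/(7 + V) (W(V, P) = 4 - (P - 28/3)/(V + 7) = 4 - (-28/3 + P)/(7 + V))
139*W(-1 - 3, Q(3, 3)) - 151 = 139*((112/3 - (3 + 3) + 4*(-1 - 3))/(7 + (-1 - 3))) - 151 = 139*((112/3 - 1*6 + 4*(-4))/(7 - 4)) - 151 = 139*((112/3 - 6 - 16)/3) - 151 = 139*((1/3)*(46/3)) - 151 = 139*(46/9) - 151 = 6394/9 - 151 = 5035/9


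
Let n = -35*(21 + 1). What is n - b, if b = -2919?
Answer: 2149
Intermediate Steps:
n = -770 (n = -35*22 = -770)
n - b = -770 - 1*(-2919) = -770 + 2919 = 2149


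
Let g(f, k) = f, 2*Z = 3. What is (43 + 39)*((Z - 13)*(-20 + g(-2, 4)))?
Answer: 20746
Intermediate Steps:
Z = 3/2 (Z = (½)*3 = 3/2 ≈ 1.5000)
(43 + 39)*((Z - 13)*(-20 + g(-2, 4))) = (43 + 39)*((3/2 - 13)*(-20 - 2)) = 82*(-23/2*(-22)) = 82*253 = 20746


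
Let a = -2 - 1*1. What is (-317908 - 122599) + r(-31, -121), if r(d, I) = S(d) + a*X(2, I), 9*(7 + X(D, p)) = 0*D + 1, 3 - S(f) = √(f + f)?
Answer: -1321450/3 - I*√62 ≈ -4.4048e+5 - 7.874*I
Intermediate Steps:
S(f) = 3 - √2*√f (S(f) = 3 - √(f + f) = 3 - √(2*f) = 3 - √2*√f)
a = -3 (a = -2 - 1 = -3)
X(D, p) = -62/9 (X(D, p) = -7 + (0*D + 1)/9 = -7 + (0 + 1)/9 = -7 + (⅑)*1 = -7 + ⅑ = -62/9)
r(d, I) = 71/3 - √2*√d (r(d, I) = (3 - √2*√d) - 3*(-62/9) = (3 - √2*√d) + 62/3 = 71/3 - √2*√d)
(-317908 - 122599) + r(-31, -121) = (-317908 - 122599) + (71/3 - √2*√(-31)) = -440507 + (71/3 - √2*I*√31) = -440507 + (71/3 - I*√62) = -1321450/3 - I*√62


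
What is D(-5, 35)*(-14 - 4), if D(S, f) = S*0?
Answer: 0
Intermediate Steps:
D(S, f) = 0
D(-5, 35)*(-14 - 4) = 0*(-14 - 4) = 0*(-18) = 0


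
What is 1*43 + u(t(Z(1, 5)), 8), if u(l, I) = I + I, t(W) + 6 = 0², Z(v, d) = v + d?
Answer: 59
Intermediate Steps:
Z(v, d) = d + v
t(W) = -6 (t(W) = -6 + 0² = -6 + 0 = -6)
u(l, I) = 2*I
1*43 + u(t(Z(1, 5)), 8) = 1*43 + 2*8 = 43 + 16 = 59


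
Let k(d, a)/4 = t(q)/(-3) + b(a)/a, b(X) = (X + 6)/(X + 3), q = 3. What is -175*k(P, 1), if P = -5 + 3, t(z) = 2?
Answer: -2275/3 ≈ -758.33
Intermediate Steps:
b(X) = (6 + X)/(3 + X)
P = -2
k(d, a) = -8/3 + 4*(6 + a)/(a*(3 + a)) (k(d, a) = 4*(2/(-3) + ((6 + a)/(3 + a))/a) = 4*(2*(-⅓) + (6 + a)/(a*(3 + a))) = 4*(-⅔ + (6 + a)/(a*(3 + a))) = -8/3 + 4*(6 + a)/(a*(3 + a)))
-175*k(P, 1) = -700*(18 - 3*1 - 2*1²)/(3*1*(3 + 1)) = -700*(18 - 3 - 2*1)/(3*4) = -700*(18 - 3 - 2)/(3*4) = -700*13/(3*4) = -175*13/3 = -2275/3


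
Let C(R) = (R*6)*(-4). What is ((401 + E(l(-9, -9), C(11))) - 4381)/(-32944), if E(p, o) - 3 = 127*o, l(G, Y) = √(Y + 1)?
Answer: 37505/32944 ≈ 1.1384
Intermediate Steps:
l(G, Y) = √(1 + Y)
C(R) = -24*R (C(R) = (6*R)*(-4) = -24*R)
E(p, o) = 3 + 127*o
((401 + E(l(-9, -9), C(11))) - 4381)/(-32944) = ((401 + (3 + 127*(-24*11))) - 4381)/(-32944) = ((401 + (3 + 127*(-264))) - 4381)*(-1/32944) = ((401 + (3 - 33528)) - 4381)*(-1/32944) = ((401 - 33525) - 4381)*(-1/32944) = (-33124 - 4381)*(-1/32944) = -37505*(-1/32944) = 37505/32944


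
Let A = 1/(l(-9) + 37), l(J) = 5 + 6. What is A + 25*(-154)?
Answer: -184799/48 ≈ -3850.0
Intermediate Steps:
l(J) = 11
A = 1/48 (A = 1/(11 + 37) = 1/48 ≈ 0.020833)
A + 25*(-154) = 1/48 + 25*(-154) = 1/48 - 3850 = -184799/48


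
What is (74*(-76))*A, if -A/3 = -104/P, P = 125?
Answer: -1754688/125 ≈ -14038.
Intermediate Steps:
A = 312/125 (A = -(-312)/125 = -3*(-104/125) = 312/125 ≈ 2.4960)
(74*(-76))*A = (74*(-76))*(312/125) = -5624*312/125 = -1754688/125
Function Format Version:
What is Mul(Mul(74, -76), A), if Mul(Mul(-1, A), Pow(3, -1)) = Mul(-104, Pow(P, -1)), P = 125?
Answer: Rational(-1754688, 125) ≈ -14038.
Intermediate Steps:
A = Rational(312, 125) (A = Mul(-3, Mul(-104, Pow(125, -1))) = Mul(-3, Mul(-104, Rational(1, 125))) = Mul(-3, Rational(-104, 125)) = Rational(312, 125) ≈ 2.4960)
Mul(Mul(74, -76), A) = Mul(Mul(74, -76), Rational(312, 125)) = Mul(-5624, Rational(312, 125)) = Rational(-1754688, 125)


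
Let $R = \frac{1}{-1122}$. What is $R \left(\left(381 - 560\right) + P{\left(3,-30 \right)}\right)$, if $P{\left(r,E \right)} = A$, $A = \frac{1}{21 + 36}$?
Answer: $\frac{5101}{31977} \approx 0.15952$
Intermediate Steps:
$A = \frac{1}{57} \approx 0.017544$
$R = - \frac{1}{1122} \approx -0.00089127$
$P{\left(r,E \right)} = \frac{1}{57}$
$R \left(\left(381 - 560\right) + P{\left(3,-30 \right)}\right) = - \frac{\left(381 - 560\right) + \frac{1}{57}}{1122} = - \frac{-179 + \frac{1}{57}}{1122} = \left(- \frac{1}{1122}\right) \left(- \frac{10202}{57}\right) = \frac{5101}{31977}$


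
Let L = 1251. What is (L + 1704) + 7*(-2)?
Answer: 2941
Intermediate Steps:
(L + 1704) + 7*(-2) = (1251 + 1704) + 7*(-2) = 2955 - 14 = 2941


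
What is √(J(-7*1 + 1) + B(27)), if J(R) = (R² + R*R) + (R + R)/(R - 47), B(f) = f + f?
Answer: √354570/53 ≈ 11.235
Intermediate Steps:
B(f) = 2*f
J(R) = 2*R² + 2*R/(-47 + R) (J(R) = (R² + R²) + (2*R)/(-47 + R) = 2*R² + 2*R/(-47 + R))
√(J(-7*1 + 1) + B(27)) = √(2*(-7*1 + 1)*(1 + (-7*1 + 1)² - 47*(-7*1 + 1))/(-47 + (-7*1 + 1)) + 2*27) = √(2*(-7 + 1)*(1 + (-7 + 1)² - 47*(-7 + 1))/(-47 + (-7 + 1)) + 54) = √(2*(-6)*(1 + (-6)² - 47*(-6))/(-47 - 6) + 54) = √(2*(-6)*(1 + 36 + 282)/(-53) + 54) = √(2*(-6)*(-1/53)*319 + 54) = √(3828/53 + 54) = √(6690/53) = √354570/53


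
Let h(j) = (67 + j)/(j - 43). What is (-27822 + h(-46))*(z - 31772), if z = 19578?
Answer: 30194526726/89 ≈ 3.3926e+8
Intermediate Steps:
h(j) = (67 + j)/(-43 + j)
(-27822 + h(-46))*(z - 31772) = (-27822 + (67 - 46)/(-43 - 46))*(19578 - 31772) = (-27822 + 21/(-89))*(-12194) = (-27822 - 1/89*21)*(-12194) = (-27822 - 21/89)*(-12194) = -2476179/89*(-12194) = 30194526726/89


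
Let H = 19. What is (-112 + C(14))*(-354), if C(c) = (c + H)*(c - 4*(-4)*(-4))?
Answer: 623748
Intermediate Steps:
C(c) = (-64 + c)*(19 + c) (C(c) = (c + 19)*(c - 4*(-4)*(-4)) = (19 + c)*(c + 16*(-4)) = (19 + c)*(c - 64) = (19 + c)*(-64 + c) = (-64 + c)*(19 + c))
(-112 + C(14))*(-354) = (-112 + (-1216 + 14**2 - 45*14))*(-354) = (-112 + (-1216 + 196 - 630))*(-354) = (-112 - 1650)*(-354) = -1762*(-354) = 623748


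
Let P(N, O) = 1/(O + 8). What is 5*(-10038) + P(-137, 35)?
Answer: -2158169/43 ≈ -50190.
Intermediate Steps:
P(N, O) = 1/(8 + O)
5*(-10038) + P(-137, 35) = 5*(-10038) + 1/(8 + 35) = -50190 + 1/43 = -2158169/43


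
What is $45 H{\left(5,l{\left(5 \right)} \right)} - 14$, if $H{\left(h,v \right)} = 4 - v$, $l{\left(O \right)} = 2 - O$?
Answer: $301$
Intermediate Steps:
$45 H{\left(5,l{\left(5 \right)} \right)} - 14 = 45 \left(4 - \left(2 - 5\right)\right) - 14 = 45 \left(4 - -3\right) - 14 = 45 \left(4 + 3\right) - 14 = 45 \cdot 7 - 14 = 315 - 14 = 301$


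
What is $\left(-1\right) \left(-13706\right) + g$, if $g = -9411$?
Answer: $4295$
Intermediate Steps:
$\left(-1\right) \left(-13706\right) + g = \left(-1\right) \left(-13706\right) - 9411 = 13706 - 9411 = 4295$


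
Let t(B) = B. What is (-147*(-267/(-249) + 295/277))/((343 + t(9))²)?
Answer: -3611643/1424338432 ≈ -0.0025357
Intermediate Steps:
(-147*(-267/(-249) + 295/277))/((343 + t(9))²) = (-147*(-267/(-249) + 295/277))/((343 + 9)²) = (-147*(-267*(-1/249) + 295*(1/277)))/(352²) = -147*(89/83 + 295/277)/123904 = -147*49138/22991*(1/123904) = -7223286/22991*1/123904 = -3611643/1424338432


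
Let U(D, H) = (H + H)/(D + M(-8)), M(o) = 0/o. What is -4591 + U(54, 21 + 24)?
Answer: -13768/3 ≈ -4589.3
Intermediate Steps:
M(o) = 0
U(D, H) = 2*H/D (U(D, H) = (H + H)/(D + 0) = (2*H)/D = 2*H/D)
-4591 + U(54, 21 + 24) = -4591 + 2*(21 + 24)/54 = -4591 + 2*45*(1/54) = -4591 + 5/3 = -13768/3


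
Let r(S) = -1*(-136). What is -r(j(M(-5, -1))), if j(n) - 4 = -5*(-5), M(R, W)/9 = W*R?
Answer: -136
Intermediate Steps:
M(R, W) = 9*R*W (M(R, W) = 9*(W*R) = 9*(R*W) = 9*R*W)
j(n) = 29 (j(n) = 4 - 5*(-5) = 4 + 25 = 29)
r(S) = 136
-r(j(M(-5, -1))) = -1*136 = -136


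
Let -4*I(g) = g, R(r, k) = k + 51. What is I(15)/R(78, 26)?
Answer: -15/308 ≈ -0.048701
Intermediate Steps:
R(r, k) = 51 + k
I(g) = -g/4
I(15)/R(78, 26) = (-¼*15)/(51 + 26) = -15/4/77 = -15/4*1/77 = -15/308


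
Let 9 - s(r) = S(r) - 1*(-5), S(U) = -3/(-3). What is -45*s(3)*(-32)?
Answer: 4320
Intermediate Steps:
S(U) = 1 (S(U) = -3*(-1/3) = 1)
s(r) = 3 (s(r) = 9 - (1 - 1*(-5)) = 9 - (1 + 5) = 9 - 1*6 = 9 - 6 = 3)
-45*s(3)*(-32) = -45*3*(-32) = -135*(-32) = 4320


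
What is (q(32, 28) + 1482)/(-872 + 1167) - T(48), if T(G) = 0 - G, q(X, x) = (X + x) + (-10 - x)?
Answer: 15664/295 ≈ 53.098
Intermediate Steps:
q(X, x) = -10 + X
T(G) = -G
(q(32, 28) + 1482)/(-872 + 1167) - T(48) = ((-10 + 32) + 1482)/(-872 + 1167) - (-1)*48 = (22 + 1482)/295 - 1*(-48) = 1504*(1/295) + 48 = 1504/295 + 48 = 15664/295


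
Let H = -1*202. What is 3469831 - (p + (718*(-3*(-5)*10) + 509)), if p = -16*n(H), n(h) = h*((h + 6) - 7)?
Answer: 4017718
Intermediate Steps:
H = -202
n(h) = h*(-1 + h) (n(h) = h*((6 + h) - 7) = h*(-1 + h))
p = -656096 (p = -(-3232)*(-1 - 202) = -(-3232)*(-203) = -16*41006 = -656096)
3469831 - (p + (718*(-3*(-5)*10) + 509)) = 3469831 - (-656096 + (718*(-3*(-5)*10) + 509)) = 3469831 - (-656096 + (718*(15*10) + 509)) = 3469831 - (-656096 + (718*150 + 509)) = 3469831 - (-656096 + (107700 + 509)) = 3469831 - (-656096 + 108209) = 3469831 - 1*(-547887) = 3469831 + 547887 = 4017718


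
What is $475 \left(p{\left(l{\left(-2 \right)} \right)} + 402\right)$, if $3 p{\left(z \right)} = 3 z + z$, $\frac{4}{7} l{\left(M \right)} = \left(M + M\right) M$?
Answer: $\frac{599450}{3} \approx 1.9982 \cdot 10^{5}$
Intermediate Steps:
$l{\left(M \right)} = \frac{7 M^{2}}{2}$ ($l{\left(M \right)} = \frac{7 \left(M + M\right) M}{4} = \frac{7 \cdot 2 M M}{4} = \frac{7 \cdot 2 M^{2}}{4} = \frac{7 M^{2}}{2}$)
$p{\left(z \right)} = \frac{4 z}{3}$ ($p{\left(z \right)} = \frac{3 z + z}{3} = \frac{4 z}{3}$)
$475 \left(p{\left(l{\left(-2 \right)} \right)} + 402\right) = 475 \left(\frac{4 \frac{7 \left(-2\right)^{2}}{2}}{3} + 402\right) = 475 \left(\frac{4 \cdot \frac{7}{2} \cdot 4}{3} + 402\right) = 475 \left(\frac{4}{3} \cdot 14 + 402\right) = 475 \left(\frac{56}{3} + 402\right) = 475 \cdot \frac{1262}{3} = \frac{599450}{3}$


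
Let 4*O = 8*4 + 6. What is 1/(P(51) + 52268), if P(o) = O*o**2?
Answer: 2/153955 ≈ 1.2991e-5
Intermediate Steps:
O = 19/2 (O = (8*4 + 6)/4 = (32 + 6)/4 = (1/4)*38 = 19/2 ≈ 9.5000)
P(o) = 19*o**2/2
1/(P(51) + 52268) = 1/((19/2)*51**2 + 52268) = 1/((19/2)*2601 + 52268) = 1/(49419/2 + 52268) = 1/(153955/2) = 2/153955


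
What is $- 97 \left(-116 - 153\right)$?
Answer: $26093$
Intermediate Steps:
$- 97 \left(-116 - 153\right) = \left(-97\right) \left(-269\right) = 26093$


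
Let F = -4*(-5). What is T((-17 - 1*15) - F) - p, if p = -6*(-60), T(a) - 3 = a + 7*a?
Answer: -773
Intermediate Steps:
F = 20
T(a) = 3 + 8*a (T(a) = 3 + (a + 7*a) = 3 + 8*a)
p = 360
T((-17 - 1*15) - F) - p = (3 + 8*((-17 - 1*15) - 1*20)) - 1*360 = (3 + 8*((-17 - 15) - 20)) - 360 = (3 + 8*(-32 - 20)) - 360 = (3 + 8*(-52)) - 360 = (3 - 416) - 360 = -413 - 360 = -773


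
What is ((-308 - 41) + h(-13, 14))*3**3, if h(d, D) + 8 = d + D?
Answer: -9612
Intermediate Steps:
h(d, D) = -8 + D + d (h(d, D) = -8 + (d + D) = -8 + (D + d) = -8 + D + d)
((-308 - 41) + h(-13, 14))*3**3 = ((-308 - 41) + (-8 + 14 - 13))*3**3 = (-349 - 7)*27 = -356*27 = -9612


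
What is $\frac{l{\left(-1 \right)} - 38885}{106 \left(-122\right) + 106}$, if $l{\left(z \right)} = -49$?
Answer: $\frac{19467}{6413} \approx 3.0356$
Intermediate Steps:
$\frac{l{\left(-1 \right)} - 38885}{106 \left(-122\right) + 106} = \frac{-49 - 38885}{106 \left(-122\right) + 106} = \frac{-49 - 38885}{-12932 + 106} = - \frac{38934}{-12826} = \left(-38934\right) \left(- \frac{1}{12826}\right) = \frac{19467}{6413}$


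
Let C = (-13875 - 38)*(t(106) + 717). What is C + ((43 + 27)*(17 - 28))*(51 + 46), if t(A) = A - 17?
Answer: -11288568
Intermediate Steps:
t(A) = -17 + A
C = -11213878 (C = (-13875 - 38)*((-17 + 106) + 717) = -13913*(89 + 717) = -13913*806 = -11213878)
C + ((43 + 27)*(17 - 28))*(51 + 46) = -11213878 + ((43 + 27)*(17 - 28))*(51 + 46) = -11213878 + (70*(-11))*97 = -11213878 - 770*97 = -11213878 - 74690 = -11288568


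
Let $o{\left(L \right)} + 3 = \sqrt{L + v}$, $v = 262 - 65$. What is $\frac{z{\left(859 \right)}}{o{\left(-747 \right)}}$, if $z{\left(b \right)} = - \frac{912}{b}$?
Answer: $\frac{2736}{480181} + \frac{4560 i \sqrt{22}}{480181} \approx 0.0056979 + 0.044542 i$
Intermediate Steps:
$v = 197$
$o{\left(L \right)} = -3 + \sqrt{197 + L}$ ($o{\left(L \right)} = -3 + \sqrt{L + 197} = -3 + \sqrt{197 + L}$)
$\frac{z{\left(859 \right)}}{o{\left(-747 \right)}} = \frac{\left(-912\right) \frac{1}{859}}{-3 + \sqrt{197 - 747}} = \frac{\left(-912\right) \frac{1}{859}}{-3 + \sqrt{-550}} = - \frac{912}{859 \left(-3 + 5 i \sqrt{22}\right)}$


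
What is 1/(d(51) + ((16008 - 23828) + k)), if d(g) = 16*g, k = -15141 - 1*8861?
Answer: -1/31006 ≈ -3.2252e-5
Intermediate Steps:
k = -24002 (k = -15141 - 8861 = -24002)
1/(d(51) + ((16008 - 23828) + k)) = 1/(16*51 + ((16008 - 23828) - 24002)) = 1/(816 + (-7820 - 24002)) = 1/(816 - 31822) = 1/(-31006) = -1/31006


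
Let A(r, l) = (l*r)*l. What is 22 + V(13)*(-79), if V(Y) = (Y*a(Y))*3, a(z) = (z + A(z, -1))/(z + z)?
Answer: -3059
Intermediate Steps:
A(r, l) = r*l²
a(z) = 1 (a(z) = (z + z*(-1)²)/(z + z) = (z + z*1)/((2*z)) = (z + z)*(1/(2*z)) = (2*z)*(1/(2*z)) = 1)
V(Y) = 3*Y (V(Y) = (Y*1)*3 = Y*3 = 3*Y)
22 + V(13)*(-79) = 22 + (3*13)*(-79) = 22 + 39*(-79) = 22 - 3081 = -3059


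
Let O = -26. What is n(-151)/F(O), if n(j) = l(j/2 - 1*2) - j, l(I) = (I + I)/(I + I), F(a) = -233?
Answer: -152/233 ≈ -0.65236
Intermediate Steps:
l(I) = 1 (l(I) = (2*I)/((2*I)) = (2*I)*(1/(2*I)) = 1)
n(j) = 1 - j
n(-151)/F(O) = (1 - 1*(-151))/(-233) = (1 + 151)*(-1/233) = 152*(-1/233) = -152/233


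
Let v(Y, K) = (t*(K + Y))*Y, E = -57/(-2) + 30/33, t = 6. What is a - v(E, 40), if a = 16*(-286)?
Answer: -4071299/242 ≈ -16824.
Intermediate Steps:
E = 647/22 (E = -57*(-½) + 30*(1/33) = 57/2 + 10/11 = 647/22 ≈ 29.409)
v(Y, K) = Y*(6*K + 6*Y) (v(Y, K) = (6*(K + Y))*Y = (6*K + 6*Y)*Y = Y*(6*K + 6*Y))
a = -4576
a - v(E, 40) = -4576 - 6*647*(40 + 647/22)/22 = -4576 - 6*647*1527/(22*22) = -4576 - 1*2963907/242 = -4576 - 2963907/242 = -4071299/242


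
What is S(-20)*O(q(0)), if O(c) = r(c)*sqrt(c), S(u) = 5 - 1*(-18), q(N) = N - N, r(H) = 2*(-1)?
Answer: 0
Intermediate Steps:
r(H) = -2
q(N) = 0
S(u) = 23 (S(u) = 5 + 18 = 23)
O(c) = -2*sqrt(c)
S(-20)*O(q(0)) = 23*(-2*sqrt(0)) = 23*(-2*0) = 23*0 = 0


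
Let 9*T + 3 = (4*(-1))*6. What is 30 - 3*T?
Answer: 39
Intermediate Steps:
T = -3 (T = -⅓ + ((4*(-1))*6)/9 = -⅓ + (-4*6)/9 = -⅓ + (⅑)*(-24) = -⅓ - 8/3 = -3)
30 - 3*T = 30 - 3*(-3) = 30 + 9 = 39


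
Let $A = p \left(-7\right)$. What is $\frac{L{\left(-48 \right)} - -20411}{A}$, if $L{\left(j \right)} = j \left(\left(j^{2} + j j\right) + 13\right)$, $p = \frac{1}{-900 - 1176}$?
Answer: $-59728596$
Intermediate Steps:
$p = - \frac{1}{2076}$ ($p = \frac{1}{-2076} = - \frac{1}{2076} \approx -0.0004817$)
$L{\left(j \right)} = j \left(13 + 2 j^{2}\right)$ ($L{\left(j \right)} = j \left(\left(j^{2} + j^{2}\right) + 13\right) = j \left(2 j^{2} + 13\right) = j \left(13 + 2 j^{2}\right)$)
$A = \frac{7}{2076}$ ($A = \left(- \frac{1}{2076}\right) \left(-7\right) = \frac{7}{2076} \approx 0.0033719$)
$\frac{L{\left(-48 \right)} - -20411}{A} = \frac{- 48 \left(13 + 2 \left(-48\right)^{2}\right) - -20411}{\frac{7}{2076}} = \left(- 48 \left(13 + 2 \cdot 2304\right) + 20411\right) \frac{2076}{7} = \left(- 48 \left(13 + 4608\right) + 20411\right) \frac{2076}{7} = \left(\left(-48\right) 4621 + 20411\right) \frac{2076}{7} = \left(-221808 + 20411\right) \frac{2076}{7} = \left(-201397\right) \frac{2076}{7} = -59728596$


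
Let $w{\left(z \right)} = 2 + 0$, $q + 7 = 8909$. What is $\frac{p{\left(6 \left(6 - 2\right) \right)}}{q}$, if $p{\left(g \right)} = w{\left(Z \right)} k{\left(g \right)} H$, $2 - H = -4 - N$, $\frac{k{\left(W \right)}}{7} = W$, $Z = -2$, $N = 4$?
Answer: $\frac{1680}{4451} \approx 0.37744$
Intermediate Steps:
$q = 8902$ ($q = -7 + 8909 = 8902$)
$w{\left(z \right)} = 2$
$k{\left(W \right)} = 7 W$
$H = 10$ ($H = 2 - \left(-4 - 4\right) = 2 - -8 = 2 + 8 = 10$)
$p{\left(g \right)} = 140 g$ ($p{\left(g \right)} = 2 \cdot 7 g 10 = 14 g 10 = 140 g$)
$\frac{p{\left(6 \left(6 - 2\right) \right)}}{q} = \frac{140 \cdot 6 \left(6 - 2\right)}{8902} = 140 \cdot 6 \cdot 4 \cdot \frac{1}{8902} = 140 \cdot 24 \cdot \frac{1}{8902} = 3360 \cdot \frac{1}{8902} = \frac{1680}{4451}$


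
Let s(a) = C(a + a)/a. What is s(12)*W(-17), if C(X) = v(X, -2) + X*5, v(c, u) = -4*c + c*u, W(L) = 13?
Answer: -26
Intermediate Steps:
C(X) = -X (C(X) = X*(-4 - 2) + X*5 = X*(-6) + 5*X = -6*X + 5*X = -X)
s(a) = -2 (s(a) = (-(a + a))/a = (-2*a)/a = -2)
s(12)*W(-17) = -2*13 = -26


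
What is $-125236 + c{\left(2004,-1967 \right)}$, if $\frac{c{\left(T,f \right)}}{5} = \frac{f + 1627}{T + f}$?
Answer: $- \frac{4635432}{37} \approx -1.2528 \cdot 10^{5}$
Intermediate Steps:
$c{\left(T,f \right)} = \frac{5 \left(1627 + f\right)}{T + f}$ ($c{\left(T,f \right)} = 5 \frac{f + 1627}{T + f} = 5 \frac{1627 + f}{T + f} = \frac{5 \left(1627 + f\right)}{T + f}$)
$-125236 + c{\left(2004,-1967 \right)} = -125236 + \frac{5 \left(1627 - 1967\right)}{2004 - 1967} = -125236 + 5 \cdot \frac{1}{37} \left(-340\right) = -125236 - \frac{1700}{37} = - \frac{4635432}{37}$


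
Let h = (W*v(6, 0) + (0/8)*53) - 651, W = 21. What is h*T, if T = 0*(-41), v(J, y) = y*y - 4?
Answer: 0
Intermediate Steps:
v(J, y) = -4 + y² (v(J, y) = y² - 4 = -4 + y²)
h = -735 (h = (21*(-4 + 0²) + (0/8)*53) - 651 = (21*(-4 + 0) + (0*(⅛))*53) - 651 = (21*(-4) + 0*53) - 651 = (-84 + 0) - 651 = -84 - 651 = -735)
T = 0
h*T = -735*0 = 0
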